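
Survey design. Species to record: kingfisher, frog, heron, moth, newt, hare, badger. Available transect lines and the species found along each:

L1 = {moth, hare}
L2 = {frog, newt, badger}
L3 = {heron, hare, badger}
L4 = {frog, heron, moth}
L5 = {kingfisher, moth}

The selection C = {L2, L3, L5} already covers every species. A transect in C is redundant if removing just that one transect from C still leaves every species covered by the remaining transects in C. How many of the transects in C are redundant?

0

Drop L2: frog, newt uncovered — not redundant.
Drop L3: heron, hare uncovered — not redundant.
Drop L5: kingfisher, moth uncovered — not redundant.
None of the transects in C is redundant.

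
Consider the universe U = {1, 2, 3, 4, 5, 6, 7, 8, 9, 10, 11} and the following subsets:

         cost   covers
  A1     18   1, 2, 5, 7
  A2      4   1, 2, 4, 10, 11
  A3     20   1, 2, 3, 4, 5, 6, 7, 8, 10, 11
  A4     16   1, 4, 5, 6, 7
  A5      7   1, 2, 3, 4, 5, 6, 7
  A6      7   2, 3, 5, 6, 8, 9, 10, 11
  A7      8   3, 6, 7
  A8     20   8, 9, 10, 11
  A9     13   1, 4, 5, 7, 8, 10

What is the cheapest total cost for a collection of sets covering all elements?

14

A5, A6 cover every element at cost 7 + 7 = 14.
Any cover uses at least 2 sets; among all covering selections none totals below 14.
Greedy by coverage-per-cost would pick A2, A6, A5 for 18 — worse than the optimum 14.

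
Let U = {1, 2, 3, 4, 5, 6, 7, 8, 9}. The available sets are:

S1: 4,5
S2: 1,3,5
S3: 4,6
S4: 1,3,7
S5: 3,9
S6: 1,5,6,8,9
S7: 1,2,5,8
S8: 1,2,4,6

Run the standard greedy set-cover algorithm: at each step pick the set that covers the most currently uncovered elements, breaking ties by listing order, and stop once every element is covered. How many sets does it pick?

3

Pick 1: S6 covers 5 new elements (1, 5, 6, 8, 9).
Pick 2: S4 covers 2 new elements (3, 7).
Pick 3: S8 covers 2 new elements (2, 4).
Greedy uses 3 sets.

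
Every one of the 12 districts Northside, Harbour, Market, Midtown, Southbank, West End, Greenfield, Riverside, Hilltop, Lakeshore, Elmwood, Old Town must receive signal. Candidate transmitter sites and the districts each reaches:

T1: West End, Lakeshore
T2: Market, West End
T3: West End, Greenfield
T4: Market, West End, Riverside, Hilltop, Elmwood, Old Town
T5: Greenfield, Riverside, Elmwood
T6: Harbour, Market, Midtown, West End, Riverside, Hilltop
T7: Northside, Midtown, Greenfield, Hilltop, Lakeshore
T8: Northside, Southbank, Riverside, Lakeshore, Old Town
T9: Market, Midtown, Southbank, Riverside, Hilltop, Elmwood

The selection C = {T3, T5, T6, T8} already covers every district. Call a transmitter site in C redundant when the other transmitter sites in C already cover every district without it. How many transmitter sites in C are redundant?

Drop T3: the rest still cover every district — redundant.
Drop T5: Elmwood uncovered — not redundant.
Drop T6: Harbour, Market, Midtown, Hilltop uncovered — not redundant.
Drop T8: Northside, Southbank, Lakeshore, Old Town uncovered — not redundant.
1 redundant: T3.

1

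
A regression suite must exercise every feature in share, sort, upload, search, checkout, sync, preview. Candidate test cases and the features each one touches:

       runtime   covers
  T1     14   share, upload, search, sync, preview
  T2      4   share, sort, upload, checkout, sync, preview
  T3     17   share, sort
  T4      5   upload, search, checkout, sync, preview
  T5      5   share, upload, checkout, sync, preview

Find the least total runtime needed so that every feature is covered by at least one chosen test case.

9

T2, T4 cover every feature at runtime 4 + 5 = 9.
Any cover uses at least 2 test cases; among all covering selections none totals below 9.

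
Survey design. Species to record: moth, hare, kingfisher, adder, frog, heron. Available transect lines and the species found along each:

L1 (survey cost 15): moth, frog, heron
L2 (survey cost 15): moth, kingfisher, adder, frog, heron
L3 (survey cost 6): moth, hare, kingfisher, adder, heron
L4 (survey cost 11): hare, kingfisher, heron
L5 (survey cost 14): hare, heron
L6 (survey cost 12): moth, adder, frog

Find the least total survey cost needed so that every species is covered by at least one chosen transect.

L3, L6 cover every species at survey cost 6 + 12 = 18.
Any cover uses at least 2 transects; among all covering selections none totals below 18.

18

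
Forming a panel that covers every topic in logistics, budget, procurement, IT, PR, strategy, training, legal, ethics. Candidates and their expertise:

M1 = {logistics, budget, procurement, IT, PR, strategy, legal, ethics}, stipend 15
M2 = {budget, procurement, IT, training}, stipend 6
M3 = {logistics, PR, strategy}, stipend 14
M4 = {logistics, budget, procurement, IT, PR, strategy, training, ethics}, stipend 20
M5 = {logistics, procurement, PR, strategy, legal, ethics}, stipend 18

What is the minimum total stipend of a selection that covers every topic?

21

M1, M2 cover every topic at stipend 15 + 6 = 21.
Any cover uses at least 2 members; among all covering selections none totals below 21.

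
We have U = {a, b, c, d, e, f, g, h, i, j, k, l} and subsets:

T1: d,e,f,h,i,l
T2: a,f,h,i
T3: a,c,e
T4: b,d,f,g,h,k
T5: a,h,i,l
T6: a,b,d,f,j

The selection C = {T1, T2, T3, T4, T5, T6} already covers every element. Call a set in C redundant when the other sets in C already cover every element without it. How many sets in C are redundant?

3

Drop T1: the rest still cover every element — redundant.
Drop T2: the rest still cover every element — redundant.
Drop T3: c uncovered — not redundant.
Drop T4: g, k uncovered — not redundant.
Drop T5: the rest still cover every element — redundant.
Drop T6: j uncovered — not redundant.
3 redundant: T1, T2, T5.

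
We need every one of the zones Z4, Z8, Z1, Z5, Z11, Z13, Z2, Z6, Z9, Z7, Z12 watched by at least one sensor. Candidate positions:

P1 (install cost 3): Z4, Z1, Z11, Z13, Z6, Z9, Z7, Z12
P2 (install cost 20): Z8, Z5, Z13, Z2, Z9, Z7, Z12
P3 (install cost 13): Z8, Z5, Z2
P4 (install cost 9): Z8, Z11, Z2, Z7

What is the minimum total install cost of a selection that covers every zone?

16

P1, P3 cover every zone at install cost 3 + 13 = 16.
Any cover uses at least 2 sensor positions; among all covering selections none totals below 16.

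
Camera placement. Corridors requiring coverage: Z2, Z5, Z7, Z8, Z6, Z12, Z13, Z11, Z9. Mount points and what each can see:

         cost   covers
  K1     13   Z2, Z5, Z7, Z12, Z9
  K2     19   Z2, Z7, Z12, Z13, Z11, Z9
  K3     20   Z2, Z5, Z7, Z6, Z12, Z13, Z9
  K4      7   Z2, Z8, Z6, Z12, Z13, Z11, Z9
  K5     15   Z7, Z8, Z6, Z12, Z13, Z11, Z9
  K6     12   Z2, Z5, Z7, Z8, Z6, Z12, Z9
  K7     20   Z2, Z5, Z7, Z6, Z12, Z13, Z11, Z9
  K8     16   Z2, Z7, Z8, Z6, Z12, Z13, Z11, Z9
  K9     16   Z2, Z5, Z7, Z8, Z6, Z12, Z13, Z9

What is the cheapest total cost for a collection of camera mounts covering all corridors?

K4, K6 cover every corridor at cost 7 + 12 = 19.
Any cover uses at least 2 camera mounts; among all covering selections none totals below 19.

19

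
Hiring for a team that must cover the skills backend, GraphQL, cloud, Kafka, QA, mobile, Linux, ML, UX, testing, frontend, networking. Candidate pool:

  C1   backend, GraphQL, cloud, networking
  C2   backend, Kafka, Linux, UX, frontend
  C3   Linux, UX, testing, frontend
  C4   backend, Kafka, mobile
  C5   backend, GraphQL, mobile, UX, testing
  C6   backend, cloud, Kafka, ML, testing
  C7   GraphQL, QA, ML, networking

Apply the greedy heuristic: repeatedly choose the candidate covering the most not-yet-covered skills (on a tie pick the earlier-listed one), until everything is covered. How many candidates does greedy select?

4

Pick 1: C2 covers 5 new skills (backend, Kafka, Linux, UX, frontend).
Pick 2: C7 covers 4 new skills (GraphQL, QA, ML, networking).
Pick 3: C5 covers 2 new skills (mobile, testing).
Pick 4: C1 covers 1 new skills (cloud).
Greedy uses 4 candidates.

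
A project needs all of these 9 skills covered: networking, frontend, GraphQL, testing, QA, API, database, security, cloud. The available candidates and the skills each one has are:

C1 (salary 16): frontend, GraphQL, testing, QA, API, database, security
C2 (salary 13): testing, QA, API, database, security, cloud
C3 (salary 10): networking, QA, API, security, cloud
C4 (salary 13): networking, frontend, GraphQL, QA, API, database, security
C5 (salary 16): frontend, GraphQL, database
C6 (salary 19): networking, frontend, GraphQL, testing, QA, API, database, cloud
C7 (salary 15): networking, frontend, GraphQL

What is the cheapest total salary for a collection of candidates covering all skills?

26

C1, C3 cover every skill at salary 16 + 10 = 26.
Any cover uses at least 2 candidates; among all covering selections none totals below 26.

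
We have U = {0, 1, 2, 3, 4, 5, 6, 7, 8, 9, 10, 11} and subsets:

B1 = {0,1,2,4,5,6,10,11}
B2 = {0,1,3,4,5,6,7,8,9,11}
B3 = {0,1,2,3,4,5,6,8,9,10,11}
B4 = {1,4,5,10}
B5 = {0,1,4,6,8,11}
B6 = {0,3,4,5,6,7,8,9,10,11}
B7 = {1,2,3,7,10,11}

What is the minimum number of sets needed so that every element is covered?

2

B1, B2 together cover {0, 1, 2, 3, 4, 5, 6, 7, 8, 9, 10, 11} — every element.
No single set contains all 12 elements, so 2 is optimal.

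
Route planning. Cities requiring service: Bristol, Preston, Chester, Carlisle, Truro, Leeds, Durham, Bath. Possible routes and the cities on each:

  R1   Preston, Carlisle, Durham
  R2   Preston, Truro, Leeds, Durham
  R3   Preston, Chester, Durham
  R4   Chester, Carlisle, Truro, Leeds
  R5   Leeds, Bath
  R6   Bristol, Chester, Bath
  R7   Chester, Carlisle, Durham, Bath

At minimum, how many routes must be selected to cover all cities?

3

R1, R2, R6 together cover {Bristol, Preston, Chester, Carlisle, Truro, Leeds, Durham, Bath} — every city.
No 2 of the 7 routes cover everything (all 21 pairs fall short), so 3 is minimum.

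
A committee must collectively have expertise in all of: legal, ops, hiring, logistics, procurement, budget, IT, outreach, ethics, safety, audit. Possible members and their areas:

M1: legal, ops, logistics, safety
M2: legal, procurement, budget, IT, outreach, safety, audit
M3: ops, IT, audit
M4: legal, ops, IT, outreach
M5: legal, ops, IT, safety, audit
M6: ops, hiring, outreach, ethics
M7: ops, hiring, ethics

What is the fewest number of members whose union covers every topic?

3

M1, M2, M6 together cover {legal, ops, hiring, logistics, procurement, budget, IT, outreach, ethics, safety, audit} — every topic.
No 2 of the 7 members cover everything (all 21 pairs fall short), so 3 is minimum.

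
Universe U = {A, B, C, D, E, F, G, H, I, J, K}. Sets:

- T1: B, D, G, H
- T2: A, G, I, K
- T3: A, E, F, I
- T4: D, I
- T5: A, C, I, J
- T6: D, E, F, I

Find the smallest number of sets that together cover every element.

4

T1, T2, T3, T5 together cover {A, B, C, D, E, F, G, H, I, J, K} — every element.
No 3 of the 6 sets cover everything (all 20 triples fall short), so 4 is minimum.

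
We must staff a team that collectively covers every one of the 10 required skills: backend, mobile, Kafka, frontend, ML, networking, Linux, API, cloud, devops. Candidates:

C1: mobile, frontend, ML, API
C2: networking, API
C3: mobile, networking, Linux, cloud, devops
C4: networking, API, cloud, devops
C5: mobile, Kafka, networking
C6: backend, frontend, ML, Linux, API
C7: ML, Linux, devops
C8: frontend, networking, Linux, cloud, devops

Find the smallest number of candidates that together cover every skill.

3

C3, C5, C6 together cover {backend, mobile, Kafka, frontend, ML, networking, Linux, API, cloud, devops} — every skill.
No 2 of the 8 candidates cover everything (all 28 pairs fall short), so 3 is minimum.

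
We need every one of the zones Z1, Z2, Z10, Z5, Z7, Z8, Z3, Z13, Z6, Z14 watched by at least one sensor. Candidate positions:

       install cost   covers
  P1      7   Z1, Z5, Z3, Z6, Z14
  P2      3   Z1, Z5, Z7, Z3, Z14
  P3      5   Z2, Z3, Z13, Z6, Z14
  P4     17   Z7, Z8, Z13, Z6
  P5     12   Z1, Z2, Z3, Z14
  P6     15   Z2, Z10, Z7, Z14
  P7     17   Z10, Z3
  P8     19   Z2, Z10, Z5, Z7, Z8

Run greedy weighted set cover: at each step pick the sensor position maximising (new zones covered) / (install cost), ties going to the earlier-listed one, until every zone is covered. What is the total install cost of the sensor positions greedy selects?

Pick 1: P2 adds 5 new (Z1, Z5, Z7, Z3, Z14) at install cost 3 (ratio 5/3).
Pick 2: P3 adds 3 new (Z2, Z13, Z6) at install cost 5 (ratio 3/5).
Pick 3: P8 adds 2 new (Z10, Z8) at install cost 19 (ratio 2/19).
Greedy total install cost: 3 + 5 + 19 = 27.

27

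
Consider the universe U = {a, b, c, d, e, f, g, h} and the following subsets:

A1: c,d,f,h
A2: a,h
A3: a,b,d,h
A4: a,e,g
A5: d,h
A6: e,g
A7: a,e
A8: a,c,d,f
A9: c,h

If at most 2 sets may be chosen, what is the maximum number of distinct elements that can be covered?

7

Choosing A1, A4 covers {a, c, d, e, f, g, h} — 7 elements.
No choice of 2 sets does better; here b is left uncovered.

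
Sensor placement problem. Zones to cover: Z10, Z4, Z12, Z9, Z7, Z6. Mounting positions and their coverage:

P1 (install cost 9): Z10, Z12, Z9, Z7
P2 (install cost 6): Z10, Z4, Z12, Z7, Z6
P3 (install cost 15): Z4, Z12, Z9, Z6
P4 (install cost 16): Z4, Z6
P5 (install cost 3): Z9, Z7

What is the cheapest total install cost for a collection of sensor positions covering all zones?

P2, P5 cover every zone at install cost 6 + 3 = 9.
Any cover uses at least 2 sensor positions; among all covering selections none totals below 9.

9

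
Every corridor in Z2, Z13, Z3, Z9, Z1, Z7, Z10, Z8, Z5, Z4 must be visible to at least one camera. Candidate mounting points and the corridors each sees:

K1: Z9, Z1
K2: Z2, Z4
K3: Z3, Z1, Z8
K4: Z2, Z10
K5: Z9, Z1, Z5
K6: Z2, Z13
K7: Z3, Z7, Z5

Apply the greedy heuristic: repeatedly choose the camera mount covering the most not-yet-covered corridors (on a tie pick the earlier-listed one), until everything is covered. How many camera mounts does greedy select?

6

Pick 1: K3 covers 3 new corridors (Z3, Z1, Z8).
Pick 2: K2 covers 2 new corridors (Z2, Z4).
Pick 3: K5 covers 2 new corridors (Z9, Z5).
Pick 4: K4 covers 1 new corridors (Z10).
Pick 5: K6 covers 1 new corridors (Z13).
Pick 6: K7 covers 1 new corridors (Z7).
Greedy uses 6 camera mounts.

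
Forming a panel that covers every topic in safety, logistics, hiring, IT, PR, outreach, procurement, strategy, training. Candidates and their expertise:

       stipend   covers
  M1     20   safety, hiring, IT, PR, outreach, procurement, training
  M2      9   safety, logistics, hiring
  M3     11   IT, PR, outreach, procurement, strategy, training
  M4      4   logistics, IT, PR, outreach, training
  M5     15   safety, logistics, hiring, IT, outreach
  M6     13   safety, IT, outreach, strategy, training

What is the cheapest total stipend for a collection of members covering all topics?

20

M2, M3 cover every topic at stipend 9 + 11 = 20.
Any cover uses at least 2 members; among all covering selections none totals below 20.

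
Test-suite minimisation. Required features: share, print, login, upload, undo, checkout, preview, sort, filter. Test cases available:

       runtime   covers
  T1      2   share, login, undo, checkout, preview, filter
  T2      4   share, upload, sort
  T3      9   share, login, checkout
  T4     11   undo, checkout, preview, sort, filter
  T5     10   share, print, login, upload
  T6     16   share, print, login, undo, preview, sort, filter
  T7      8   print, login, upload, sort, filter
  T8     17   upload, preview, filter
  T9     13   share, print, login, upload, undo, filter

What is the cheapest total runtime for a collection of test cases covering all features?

T1, T7 cover every feature at runtime 2 + 8 = 10.
Any cover uses at least 2 test cases; among all covering selections none totals below 10.
Greedy by coverage-per-runtime would pick T1, T2, T7 for 14 — worse than the optimum 10.

10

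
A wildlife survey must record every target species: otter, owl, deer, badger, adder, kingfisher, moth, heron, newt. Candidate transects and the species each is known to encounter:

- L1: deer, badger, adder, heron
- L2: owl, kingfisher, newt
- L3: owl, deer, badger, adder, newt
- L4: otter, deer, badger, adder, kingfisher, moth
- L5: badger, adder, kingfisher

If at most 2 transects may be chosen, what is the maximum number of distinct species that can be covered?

8

Choosing L2, L4 covers {otter, owl, deer, badger, adder, kingfisher, moth, newt} — 8 species.
No choice of 2 transects does better; here heron is left uncovered.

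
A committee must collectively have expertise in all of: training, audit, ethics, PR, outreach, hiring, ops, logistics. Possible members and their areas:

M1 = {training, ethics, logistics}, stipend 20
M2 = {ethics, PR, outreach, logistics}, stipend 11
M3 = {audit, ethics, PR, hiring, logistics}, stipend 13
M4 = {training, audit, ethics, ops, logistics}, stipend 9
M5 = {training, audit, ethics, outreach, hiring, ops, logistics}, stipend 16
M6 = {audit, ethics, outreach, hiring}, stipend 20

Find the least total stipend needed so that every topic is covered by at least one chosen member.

M2, M5 cover every topic at stipend 11 + 16 = 27.
Any cover uses at least 2 members; among all covering selections none totals below 27.
Greedy by coverage-per-stipend would pick M4, M2, M3 for 33 — worse than the optimum 27.

27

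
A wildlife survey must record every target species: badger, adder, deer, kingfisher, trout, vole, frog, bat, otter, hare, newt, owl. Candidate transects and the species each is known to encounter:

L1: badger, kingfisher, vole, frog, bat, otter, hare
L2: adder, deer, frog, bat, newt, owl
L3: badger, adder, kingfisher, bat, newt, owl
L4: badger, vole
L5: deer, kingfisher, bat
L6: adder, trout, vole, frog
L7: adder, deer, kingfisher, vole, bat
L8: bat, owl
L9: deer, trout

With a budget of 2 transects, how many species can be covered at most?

Choosing L1, L2 covers {badger, adder, deer, kingfisher, vole, frog, bat, otter, hare, newt, owl} — 11 species.
No choice of 2 transects does better; here trout is left uncovered.

11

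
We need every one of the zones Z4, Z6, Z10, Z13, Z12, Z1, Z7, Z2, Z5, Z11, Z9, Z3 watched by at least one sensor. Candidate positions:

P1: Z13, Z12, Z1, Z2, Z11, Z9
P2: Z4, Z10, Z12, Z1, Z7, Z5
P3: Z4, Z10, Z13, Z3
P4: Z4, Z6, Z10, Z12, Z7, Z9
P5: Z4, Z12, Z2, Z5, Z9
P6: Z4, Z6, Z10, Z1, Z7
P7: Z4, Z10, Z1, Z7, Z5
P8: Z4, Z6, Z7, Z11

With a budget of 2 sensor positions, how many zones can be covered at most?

Choosing P1, P2 covers {Z4, Z10, Z13, Z12, Z1, Z7, Z2, Z5, Z11, Z9} — 10 zones.
No choice of 2 sensor positions does better; here Z6, Z3 are left uncovered.

10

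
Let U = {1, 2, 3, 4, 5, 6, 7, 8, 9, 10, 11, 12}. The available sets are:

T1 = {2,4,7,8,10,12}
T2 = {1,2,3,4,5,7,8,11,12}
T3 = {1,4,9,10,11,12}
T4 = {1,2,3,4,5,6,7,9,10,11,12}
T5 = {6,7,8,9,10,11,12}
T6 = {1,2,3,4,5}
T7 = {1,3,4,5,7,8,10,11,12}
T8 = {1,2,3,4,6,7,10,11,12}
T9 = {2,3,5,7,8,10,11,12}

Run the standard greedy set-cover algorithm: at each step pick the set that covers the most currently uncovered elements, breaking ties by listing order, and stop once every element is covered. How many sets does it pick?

2

Pick 1: T4 covers 11 new elements (1, 2, 3, 4, 5, 6, 7, 9, 10, 11, 12).
Pick 2: T1 covers 1 new elements (8).
Greedy uses 2 sets.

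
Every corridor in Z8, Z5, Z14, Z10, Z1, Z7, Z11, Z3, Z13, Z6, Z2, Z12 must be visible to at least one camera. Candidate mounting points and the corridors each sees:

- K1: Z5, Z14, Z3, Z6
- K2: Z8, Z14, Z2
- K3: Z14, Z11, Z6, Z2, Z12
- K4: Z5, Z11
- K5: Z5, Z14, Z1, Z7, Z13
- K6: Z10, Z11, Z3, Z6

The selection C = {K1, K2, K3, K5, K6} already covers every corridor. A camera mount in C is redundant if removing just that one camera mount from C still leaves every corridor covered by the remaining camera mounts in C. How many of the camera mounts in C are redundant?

1

Drop K1: the rest still cover every corridor — redundant.
Drop K2: Z8 uncovered — not redundant.
Drop K3: Z12 uncovered — not redundant.
Drop K5: Z1, Z7, Z13 uncovered — not redundant.
Drop K6: Z10 uncovered — not redundant.
1 redundant: K1.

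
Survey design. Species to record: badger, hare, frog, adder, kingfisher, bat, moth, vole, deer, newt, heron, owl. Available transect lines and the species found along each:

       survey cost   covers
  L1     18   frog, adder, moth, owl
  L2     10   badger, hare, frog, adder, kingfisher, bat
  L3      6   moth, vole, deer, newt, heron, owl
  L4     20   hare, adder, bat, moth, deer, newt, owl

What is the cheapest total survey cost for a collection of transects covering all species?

L2, L3 cover every species at survey cost 10 + 6 = 16.
Any cover uses at least 2 transects; among all covering selections none totals below 16.

16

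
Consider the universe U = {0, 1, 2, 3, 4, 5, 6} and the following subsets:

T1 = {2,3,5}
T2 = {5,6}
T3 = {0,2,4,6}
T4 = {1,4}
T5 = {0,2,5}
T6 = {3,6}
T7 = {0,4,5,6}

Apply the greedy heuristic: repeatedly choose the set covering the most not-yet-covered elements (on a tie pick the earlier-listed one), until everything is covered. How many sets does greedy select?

3

Pick 1: T3 covers 4 new elements (0, 2, 4, 6).
Pick 2: T1 covers 2 new elements (3, 5).
Pick 3: T4 covers 1 new elements (1).
Greedy uses 3 sets.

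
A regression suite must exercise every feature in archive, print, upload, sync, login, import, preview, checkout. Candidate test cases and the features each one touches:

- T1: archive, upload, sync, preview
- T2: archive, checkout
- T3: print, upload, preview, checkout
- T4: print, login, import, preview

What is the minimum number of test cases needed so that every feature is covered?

T1, T2, T4 together cover {archive, print, upload, sync, login, import, preview, checkout} — every feature.
No 2 of the 4 test cases cover everything (all 6 pairs fall short), so 3 is minimum.

3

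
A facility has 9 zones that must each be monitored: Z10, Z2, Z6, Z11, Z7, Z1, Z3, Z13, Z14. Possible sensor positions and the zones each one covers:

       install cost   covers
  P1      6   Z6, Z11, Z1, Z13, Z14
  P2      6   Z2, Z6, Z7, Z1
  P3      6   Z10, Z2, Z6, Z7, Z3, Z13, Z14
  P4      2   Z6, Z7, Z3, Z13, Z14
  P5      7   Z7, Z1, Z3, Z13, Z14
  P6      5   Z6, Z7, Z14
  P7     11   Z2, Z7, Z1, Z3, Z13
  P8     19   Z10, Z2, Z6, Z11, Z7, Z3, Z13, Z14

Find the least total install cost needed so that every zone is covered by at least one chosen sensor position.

P1, P3 cover every zone at install cost 6 + 6 = 12.
Any cover uses at least 2 sensor positions; among all covering selections none totals below 12.

12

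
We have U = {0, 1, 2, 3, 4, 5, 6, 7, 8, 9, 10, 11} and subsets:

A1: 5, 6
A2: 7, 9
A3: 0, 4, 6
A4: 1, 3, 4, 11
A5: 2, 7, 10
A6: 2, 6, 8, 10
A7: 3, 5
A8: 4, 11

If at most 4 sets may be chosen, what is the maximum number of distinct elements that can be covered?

11

Choosing A1, A2, A4, A6 covers {1, 2, 3, 4, 5, 6, 7, 8, 9, 10, 11} — 11 elements.
No choice of 4 sets does better; here 0 is left uncovered.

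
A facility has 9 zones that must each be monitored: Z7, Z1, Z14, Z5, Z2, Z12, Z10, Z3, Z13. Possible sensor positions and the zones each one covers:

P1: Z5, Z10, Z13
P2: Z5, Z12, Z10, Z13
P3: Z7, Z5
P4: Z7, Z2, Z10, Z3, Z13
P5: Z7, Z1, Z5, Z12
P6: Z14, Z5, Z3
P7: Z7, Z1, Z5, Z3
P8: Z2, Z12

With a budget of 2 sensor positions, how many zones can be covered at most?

Choosing P4, P5 covers {Z7, Z1, Z5, Z2, Z12, Z10, Z3, Z13} — 8 zones.
No choice of 2 sensor positions does better; here Z14 is left uncovered.

8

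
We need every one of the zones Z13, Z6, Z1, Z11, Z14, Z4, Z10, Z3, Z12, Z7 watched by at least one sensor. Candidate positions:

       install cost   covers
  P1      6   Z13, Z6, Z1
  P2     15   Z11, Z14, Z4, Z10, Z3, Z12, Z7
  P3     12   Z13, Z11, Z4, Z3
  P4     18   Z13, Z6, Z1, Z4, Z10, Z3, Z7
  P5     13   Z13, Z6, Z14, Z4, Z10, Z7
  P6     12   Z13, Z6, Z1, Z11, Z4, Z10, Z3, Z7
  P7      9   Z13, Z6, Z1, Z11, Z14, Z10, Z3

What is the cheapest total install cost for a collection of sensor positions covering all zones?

21

P1, P2 cover every zone at install cost 6 + 15 = 21.
Any cover uses at least 2 sensor positions; among all covering selections none totals below 21.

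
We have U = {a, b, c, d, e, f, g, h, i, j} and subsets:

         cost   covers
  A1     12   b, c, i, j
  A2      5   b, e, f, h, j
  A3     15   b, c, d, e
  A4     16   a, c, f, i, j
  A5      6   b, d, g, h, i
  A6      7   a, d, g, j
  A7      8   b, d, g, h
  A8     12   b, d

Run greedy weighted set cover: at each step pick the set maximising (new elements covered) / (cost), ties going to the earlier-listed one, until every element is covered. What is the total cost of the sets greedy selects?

Pick 1: A2 adds 5 new (b, e, f, h, j) at cost 5 (ratio 5/5).
Pick 2: A5 adds 3 new (d, g, i) at cost 6 (ratio 3/6).
Pick 3: A6 adds 1 new (a) at cost 7 (ratio 1/7).
Pick 4: A1 adds 1 new (c) at cost 12 (ratio 1/12).
Greedy total cost: 5 + 6 + 7 + 12 = 30. (The true optimum is 24, so greedy overshoots here.)

30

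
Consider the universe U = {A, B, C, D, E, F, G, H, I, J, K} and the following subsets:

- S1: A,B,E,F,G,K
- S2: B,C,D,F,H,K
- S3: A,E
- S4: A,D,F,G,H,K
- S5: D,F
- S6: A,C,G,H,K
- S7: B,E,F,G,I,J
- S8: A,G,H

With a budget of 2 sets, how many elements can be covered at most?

Choosing S2, S7 covers {B, C, D, E, F, G, H, I, J, K} — 10 elements.
No choice of 2 sets does better; here A is left uncovered.

10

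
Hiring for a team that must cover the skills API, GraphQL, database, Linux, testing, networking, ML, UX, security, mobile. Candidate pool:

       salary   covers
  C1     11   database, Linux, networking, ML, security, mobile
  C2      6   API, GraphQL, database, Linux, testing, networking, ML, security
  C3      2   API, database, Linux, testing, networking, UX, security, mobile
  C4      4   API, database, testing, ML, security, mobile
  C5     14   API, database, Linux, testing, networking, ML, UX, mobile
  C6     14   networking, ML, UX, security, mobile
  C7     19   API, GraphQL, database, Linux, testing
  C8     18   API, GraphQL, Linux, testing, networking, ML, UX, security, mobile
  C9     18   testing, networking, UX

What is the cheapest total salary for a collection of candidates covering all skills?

8

C2, C3 cover every skill at salary 6 + 2 = 8.
Any cover uses at least 2 candidates; among all covering selections none totals below 8.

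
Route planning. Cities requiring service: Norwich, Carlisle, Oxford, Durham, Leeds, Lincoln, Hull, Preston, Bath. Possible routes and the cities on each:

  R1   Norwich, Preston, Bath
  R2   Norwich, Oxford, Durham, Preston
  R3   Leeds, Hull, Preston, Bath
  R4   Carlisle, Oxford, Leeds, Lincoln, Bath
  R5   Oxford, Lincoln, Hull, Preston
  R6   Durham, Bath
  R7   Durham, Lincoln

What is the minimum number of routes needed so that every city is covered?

3

R2, R3, R4 together cover {Norwich, Carlisle, Oxford, Durham, Leeds, Lincoln, Hull, Preston, Bath} — every city.
No 2 of the 7 routes cover everything (all 21 pairs fall short), so 3 is minimum.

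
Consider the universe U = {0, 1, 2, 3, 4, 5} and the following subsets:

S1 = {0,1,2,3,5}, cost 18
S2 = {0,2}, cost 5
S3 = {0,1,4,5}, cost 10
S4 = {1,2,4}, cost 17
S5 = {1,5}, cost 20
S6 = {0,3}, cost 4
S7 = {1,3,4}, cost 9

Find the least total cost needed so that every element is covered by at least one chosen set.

19

S2, S3, S6 cover every element at cost 5 + 10 + 4 = 19.
Any cover uses at least 2 sets; among all covering selections none totals below 19.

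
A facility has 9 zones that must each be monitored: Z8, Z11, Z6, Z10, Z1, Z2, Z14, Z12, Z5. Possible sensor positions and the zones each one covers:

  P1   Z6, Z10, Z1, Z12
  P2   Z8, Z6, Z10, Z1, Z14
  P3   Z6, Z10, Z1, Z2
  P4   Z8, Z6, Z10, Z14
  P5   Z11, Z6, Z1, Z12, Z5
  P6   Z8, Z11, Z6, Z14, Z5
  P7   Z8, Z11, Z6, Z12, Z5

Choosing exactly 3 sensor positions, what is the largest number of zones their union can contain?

9

Choosing P1, P3, P6 covers {Z8, Z11, Z6, Z10, Z1, Z2, Z14, Z12, Z5} — 9 zones.
That is all 9 zones.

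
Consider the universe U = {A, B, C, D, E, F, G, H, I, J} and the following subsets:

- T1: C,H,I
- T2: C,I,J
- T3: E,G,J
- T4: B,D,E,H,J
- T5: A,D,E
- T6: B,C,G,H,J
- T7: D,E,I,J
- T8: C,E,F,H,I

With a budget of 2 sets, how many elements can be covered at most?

8

Choosing T4, T8 covers {B, C, D, E, F, H, I, J} — 8 elements.
No choice of 2 sets does better; here A, G are left uncovered.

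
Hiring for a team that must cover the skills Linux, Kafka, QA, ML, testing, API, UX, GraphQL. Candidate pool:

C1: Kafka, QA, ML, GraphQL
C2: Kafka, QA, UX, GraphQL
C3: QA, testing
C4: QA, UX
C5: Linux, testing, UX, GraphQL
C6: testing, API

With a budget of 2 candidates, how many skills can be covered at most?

Choosing C1, C5 covers {Linux, Kafka, QA, ML, testing, UX, GraphQL} — 7 skills.
No choice of 2 candidates does better; here API is left uncovered.

7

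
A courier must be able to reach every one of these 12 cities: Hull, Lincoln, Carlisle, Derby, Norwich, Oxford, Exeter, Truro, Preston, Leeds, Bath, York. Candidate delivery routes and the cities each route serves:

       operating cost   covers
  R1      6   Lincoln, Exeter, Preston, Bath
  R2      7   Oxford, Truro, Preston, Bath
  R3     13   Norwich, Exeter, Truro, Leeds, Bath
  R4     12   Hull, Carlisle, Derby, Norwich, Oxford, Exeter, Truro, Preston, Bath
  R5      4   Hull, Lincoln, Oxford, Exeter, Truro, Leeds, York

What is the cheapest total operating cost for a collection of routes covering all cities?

16

R4, R5 cover every city at operating cost 12 + 4 = 16.
Any cover uses at least 2 routes; among all covering selections none totals below 16.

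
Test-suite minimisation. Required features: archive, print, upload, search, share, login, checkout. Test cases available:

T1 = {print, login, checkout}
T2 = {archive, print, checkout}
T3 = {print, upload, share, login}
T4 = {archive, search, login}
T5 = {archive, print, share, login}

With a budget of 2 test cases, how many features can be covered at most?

6

Choosing T2, T3 covers {archive, print, upload, share, login, checkout} — 6 features.
No choice of 2 test cases does better; here search is left uncovered.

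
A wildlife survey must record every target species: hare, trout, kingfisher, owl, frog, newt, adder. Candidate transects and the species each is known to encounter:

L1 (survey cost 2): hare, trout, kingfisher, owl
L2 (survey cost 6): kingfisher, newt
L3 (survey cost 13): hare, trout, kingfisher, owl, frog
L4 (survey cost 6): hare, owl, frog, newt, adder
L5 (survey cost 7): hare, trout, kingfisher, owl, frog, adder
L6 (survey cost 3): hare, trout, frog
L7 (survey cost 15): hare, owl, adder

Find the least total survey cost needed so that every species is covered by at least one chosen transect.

L1, L4 cover every species at survey cost 2 + 6 = 8.
Any cover uses at least 2 transects; among all covering selections none totals below 8.

8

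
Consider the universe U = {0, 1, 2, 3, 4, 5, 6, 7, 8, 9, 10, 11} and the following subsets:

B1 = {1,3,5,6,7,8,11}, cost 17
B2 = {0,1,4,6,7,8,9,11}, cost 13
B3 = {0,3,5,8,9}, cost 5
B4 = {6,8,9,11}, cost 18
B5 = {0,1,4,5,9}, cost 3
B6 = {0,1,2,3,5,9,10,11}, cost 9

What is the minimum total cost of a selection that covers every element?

22

B2, B6 cover every element at cost 13 + 9 = 22.
Any cover uses at least 2 sets; among all covering selections none totals below 22.
Greedy by coverage-per-cost would pick B5, B6, B2 for 25 — worse than the optimum 22.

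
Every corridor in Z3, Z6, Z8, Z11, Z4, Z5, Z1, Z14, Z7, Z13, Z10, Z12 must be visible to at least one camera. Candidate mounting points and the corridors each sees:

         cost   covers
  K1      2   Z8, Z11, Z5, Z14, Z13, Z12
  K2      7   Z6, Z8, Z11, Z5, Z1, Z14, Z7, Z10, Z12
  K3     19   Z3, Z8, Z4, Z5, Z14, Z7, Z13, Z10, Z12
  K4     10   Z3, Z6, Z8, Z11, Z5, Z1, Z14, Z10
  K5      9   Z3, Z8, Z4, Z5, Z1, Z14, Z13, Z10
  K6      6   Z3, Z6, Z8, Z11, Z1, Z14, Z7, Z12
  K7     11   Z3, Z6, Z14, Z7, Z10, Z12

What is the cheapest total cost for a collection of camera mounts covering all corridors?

15

K5, K6 cover every corridor at cost 9 + 6 = 15.
Any cover uses at least 2 camera mounts; among all covering selections none totals below 15.
Greedy by coverage-per-cost would pick K1, K6, K5 for 17 — worse than the optimum 15.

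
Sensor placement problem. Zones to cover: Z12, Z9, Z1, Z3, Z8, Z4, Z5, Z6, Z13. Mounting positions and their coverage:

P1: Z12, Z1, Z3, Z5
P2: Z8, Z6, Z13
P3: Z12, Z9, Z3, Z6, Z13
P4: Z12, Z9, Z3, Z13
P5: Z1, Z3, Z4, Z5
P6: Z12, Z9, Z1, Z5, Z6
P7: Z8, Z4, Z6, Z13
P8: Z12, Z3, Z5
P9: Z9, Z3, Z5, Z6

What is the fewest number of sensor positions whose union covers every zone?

P1, P3, P7 together cover {Z12, Z9, Z1, Z3, Z8, Z4, Z5, Z6, Z13} — every zone.
No 2 of the 9 sensor positions cover everything (all 36 pairs fall short), so 3 is minimum.

3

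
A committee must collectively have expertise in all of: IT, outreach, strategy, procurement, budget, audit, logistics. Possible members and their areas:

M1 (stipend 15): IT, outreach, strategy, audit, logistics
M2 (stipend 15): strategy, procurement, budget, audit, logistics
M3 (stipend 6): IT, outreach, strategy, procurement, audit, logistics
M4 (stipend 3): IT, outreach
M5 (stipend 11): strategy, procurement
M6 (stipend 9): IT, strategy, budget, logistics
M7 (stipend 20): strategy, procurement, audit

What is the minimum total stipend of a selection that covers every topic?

M3, M6 cover every topic at stipend 6 + 9 = 15.
Any cover uses at least 2 members; among all covering selections none totals below 15.

15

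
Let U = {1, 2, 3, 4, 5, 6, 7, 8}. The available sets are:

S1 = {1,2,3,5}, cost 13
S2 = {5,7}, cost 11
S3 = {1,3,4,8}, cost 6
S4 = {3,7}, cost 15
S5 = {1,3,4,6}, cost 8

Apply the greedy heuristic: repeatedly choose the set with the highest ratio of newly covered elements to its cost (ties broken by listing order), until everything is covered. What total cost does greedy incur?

38

Pick 1: S3 adds 4 new (1, 3, 4, 8) at cost 6 (ratio 4/6).
Pick 2: S2 adds 2 new (5, 7) at cost 11 (ratio 2/11).
Pick 3: S5 adds 1 new (6) at cost 8 (ratio 1/8).
Pick 4: S1 adds 1 new (2) at cost 13 (ratio 1/13).
Greedy total cost: 6 + 11 + 8 + 13 = 38.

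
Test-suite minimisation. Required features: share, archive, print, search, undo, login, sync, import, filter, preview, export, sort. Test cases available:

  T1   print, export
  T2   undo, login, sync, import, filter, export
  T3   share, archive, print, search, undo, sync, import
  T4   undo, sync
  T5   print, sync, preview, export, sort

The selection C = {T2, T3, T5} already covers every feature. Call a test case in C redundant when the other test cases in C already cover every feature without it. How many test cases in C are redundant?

Drop T2: login, filter uncovered — not redundant.
Drop T3: share, archive, search uncovered — not redundant.
Drop T5: preview, sort uncovered — not redundant.
None of the test cases in C is redundant.

0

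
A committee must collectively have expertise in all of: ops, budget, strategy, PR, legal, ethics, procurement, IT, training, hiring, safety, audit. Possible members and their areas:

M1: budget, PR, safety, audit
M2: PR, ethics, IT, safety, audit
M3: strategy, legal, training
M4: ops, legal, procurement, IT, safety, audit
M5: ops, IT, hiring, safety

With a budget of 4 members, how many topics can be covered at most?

Choosing M1, M2, M3, M4 covers {ops, budget, strategy, PR, legal, ethics, procurement, IT, training, safety, audit} — 11 topics.
No choice of 4 members does better; here hiring is left uncovered.

11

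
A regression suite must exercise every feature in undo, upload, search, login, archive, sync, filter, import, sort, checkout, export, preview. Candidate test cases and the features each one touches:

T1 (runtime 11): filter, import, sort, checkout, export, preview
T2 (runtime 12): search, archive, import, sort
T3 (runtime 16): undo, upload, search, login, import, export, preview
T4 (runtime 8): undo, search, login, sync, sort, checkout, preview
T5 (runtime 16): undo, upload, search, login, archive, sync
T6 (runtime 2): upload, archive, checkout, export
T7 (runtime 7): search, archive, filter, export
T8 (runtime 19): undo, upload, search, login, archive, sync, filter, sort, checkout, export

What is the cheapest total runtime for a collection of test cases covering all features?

21

T1, T4, T6 cover every feature at runtime 11 + 8 + 2 = 21.
Any cover uses at least 2 test cases; among all covering selections none totals below 21.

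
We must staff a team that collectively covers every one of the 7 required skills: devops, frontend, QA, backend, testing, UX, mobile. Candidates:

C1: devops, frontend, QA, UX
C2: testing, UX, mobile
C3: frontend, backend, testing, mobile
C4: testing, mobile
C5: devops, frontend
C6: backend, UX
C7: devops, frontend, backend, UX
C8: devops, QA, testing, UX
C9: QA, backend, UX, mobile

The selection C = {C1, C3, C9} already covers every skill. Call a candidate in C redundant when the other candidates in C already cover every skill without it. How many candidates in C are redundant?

1

Drop C1: devops uncovered — not redundant.
Drop C3: testing uncovered — not redundant.
Drop C9: the rest still cover every skill — redundant.
1 redundant: C9.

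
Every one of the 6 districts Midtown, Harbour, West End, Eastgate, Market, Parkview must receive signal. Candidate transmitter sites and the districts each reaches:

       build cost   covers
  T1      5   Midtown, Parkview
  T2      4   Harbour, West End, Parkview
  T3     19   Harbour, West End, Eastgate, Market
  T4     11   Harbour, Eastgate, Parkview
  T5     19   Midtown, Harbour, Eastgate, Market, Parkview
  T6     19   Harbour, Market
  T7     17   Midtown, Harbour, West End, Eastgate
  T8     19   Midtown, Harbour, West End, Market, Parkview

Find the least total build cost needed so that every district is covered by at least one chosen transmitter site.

T2, T5 cover every district at build cost 4 + 19 = 23.
Any cover uses at least 2 transmitter sites; among all covering selections none totals below 23.
Greedy by coverage-per-build cost would pick T2, T1, T3 for 28 — worse than the optimum 23.

23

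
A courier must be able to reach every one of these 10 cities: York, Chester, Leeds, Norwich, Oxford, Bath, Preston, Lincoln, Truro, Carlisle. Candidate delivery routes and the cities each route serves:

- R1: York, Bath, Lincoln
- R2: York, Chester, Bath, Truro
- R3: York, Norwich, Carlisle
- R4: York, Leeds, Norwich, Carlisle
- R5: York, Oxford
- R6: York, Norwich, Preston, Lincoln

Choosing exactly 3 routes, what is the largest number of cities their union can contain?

Choosing R2, R4, R6 covers {York, Chester, Leeds, Norwich, Bath, Preston, Lincoln, Truro, Carlisle} — 9 cities.
No choice of 3 routes does better; here Oxford is left uncovered.

9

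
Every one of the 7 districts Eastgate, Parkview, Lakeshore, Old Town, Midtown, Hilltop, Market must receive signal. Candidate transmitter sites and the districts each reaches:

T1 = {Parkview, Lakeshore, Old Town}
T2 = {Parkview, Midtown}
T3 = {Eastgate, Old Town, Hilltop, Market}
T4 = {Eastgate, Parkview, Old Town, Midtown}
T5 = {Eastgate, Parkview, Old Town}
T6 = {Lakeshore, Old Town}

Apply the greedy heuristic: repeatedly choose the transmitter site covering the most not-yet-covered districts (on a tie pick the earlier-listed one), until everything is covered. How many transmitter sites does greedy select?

Pick 1: T3 covers 4 new districts (Eastgate, Old Town, Hilltop, Market).
Pick 2: T1 covers 2 new districts (Parkview, Lakeshore).
Pick 3: T2 covers 1 new districts (Midtown).
Greedy uses 3 transmitter sites.

3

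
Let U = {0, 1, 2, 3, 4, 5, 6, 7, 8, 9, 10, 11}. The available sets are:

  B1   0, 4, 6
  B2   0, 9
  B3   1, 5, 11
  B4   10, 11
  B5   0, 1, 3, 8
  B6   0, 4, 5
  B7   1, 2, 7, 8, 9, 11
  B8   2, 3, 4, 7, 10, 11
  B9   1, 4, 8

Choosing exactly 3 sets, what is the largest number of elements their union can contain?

Choosing B1, B7, B8 covers {0, 1, 2, 3, 4, 6, 7, 8, 9, 10, 11} — 11 elements.
No choice of 3 sets does better; here 5 is left uncovered.

11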